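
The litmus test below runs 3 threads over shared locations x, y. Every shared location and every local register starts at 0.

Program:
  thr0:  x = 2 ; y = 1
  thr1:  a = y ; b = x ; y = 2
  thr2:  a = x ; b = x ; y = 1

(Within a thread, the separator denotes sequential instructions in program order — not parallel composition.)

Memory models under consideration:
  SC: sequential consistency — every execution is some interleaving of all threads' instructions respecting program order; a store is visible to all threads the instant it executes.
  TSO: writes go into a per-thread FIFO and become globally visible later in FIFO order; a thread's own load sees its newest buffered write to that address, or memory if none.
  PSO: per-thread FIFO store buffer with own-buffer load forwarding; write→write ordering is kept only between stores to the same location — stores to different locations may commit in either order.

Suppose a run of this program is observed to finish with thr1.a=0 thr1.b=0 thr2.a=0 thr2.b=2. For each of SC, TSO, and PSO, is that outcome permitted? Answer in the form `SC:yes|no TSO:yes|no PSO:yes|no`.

SC:yes TSO:yes PSO:yes

outcome vector order: (thr1.a,thr1.b,thr2.a,thr2.b)
[SC] allowed = {0000 0002 0022 0200 0202 0222 1000 1200 1202 1222}
[TSO] allowed = {0000 0002 0022 0200 0202 0222 1000 1200 1202 1222}
[PSO] allowed = {0000 0002 0022 0200 0202 0222 1000 1002 1022 1200 1202 1222}
target 0002 ∈ {SC,TSO,PSO}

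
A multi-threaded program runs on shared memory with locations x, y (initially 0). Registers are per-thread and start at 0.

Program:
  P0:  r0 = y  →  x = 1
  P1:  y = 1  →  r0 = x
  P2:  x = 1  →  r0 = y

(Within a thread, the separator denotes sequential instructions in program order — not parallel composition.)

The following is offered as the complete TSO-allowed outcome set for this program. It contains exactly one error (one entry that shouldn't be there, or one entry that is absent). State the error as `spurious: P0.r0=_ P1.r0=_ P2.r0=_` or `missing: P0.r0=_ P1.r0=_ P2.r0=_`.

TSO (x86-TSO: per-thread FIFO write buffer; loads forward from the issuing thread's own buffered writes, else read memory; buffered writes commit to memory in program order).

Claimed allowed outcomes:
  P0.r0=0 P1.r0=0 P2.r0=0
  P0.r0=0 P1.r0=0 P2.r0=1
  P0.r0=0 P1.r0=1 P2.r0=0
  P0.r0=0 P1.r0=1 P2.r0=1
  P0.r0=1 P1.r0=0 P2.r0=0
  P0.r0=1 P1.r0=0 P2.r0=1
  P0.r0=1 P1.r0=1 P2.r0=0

outcome vector order: (P0.r0,P1.r0,P2.r0)
TSO: 8 outcomes — {(0,0,0); (0,0,1); (0,1,0); (0,1,1); (1,0,0); (1,0,1); (1,1,0); (1,1,1)}
TSO∖claimed = {(1,1,1)}

missing: P0.r0=1 P1.r0=1 P2.r0=1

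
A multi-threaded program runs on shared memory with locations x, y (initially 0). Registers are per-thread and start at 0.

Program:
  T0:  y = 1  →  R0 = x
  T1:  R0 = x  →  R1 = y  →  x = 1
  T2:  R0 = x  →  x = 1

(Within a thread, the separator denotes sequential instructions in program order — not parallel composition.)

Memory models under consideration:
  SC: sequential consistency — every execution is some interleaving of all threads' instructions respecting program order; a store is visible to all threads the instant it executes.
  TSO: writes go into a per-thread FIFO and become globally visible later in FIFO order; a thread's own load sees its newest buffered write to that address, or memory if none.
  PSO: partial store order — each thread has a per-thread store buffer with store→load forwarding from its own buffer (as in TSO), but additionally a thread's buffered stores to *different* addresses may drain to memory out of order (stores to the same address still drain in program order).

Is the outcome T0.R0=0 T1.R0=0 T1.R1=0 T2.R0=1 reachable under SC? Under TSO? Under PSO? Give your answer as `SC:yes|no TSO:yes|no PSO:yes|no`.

outcome vector order: (T0.R0,T1.R0,T1.R1,T2.R0)
SC (11): 0000, 0001, 0010, 0011, 0110, 1000, 1001, 1010, 1011, 1100, 1110
TSO (12): 0000, 0001, 0010, 0011, 0100, 0110, 1000, 1001, 1010, 1011, 1100, 1110
PSO (12): 0000, 0001, 0010, 0011, 0100, 0110, 1000, 1001, 1010, 1011, 1100, 1110
target 0001 ∈ {SC,TSO,PSO}

SC:yes TSO:yes PSO:yes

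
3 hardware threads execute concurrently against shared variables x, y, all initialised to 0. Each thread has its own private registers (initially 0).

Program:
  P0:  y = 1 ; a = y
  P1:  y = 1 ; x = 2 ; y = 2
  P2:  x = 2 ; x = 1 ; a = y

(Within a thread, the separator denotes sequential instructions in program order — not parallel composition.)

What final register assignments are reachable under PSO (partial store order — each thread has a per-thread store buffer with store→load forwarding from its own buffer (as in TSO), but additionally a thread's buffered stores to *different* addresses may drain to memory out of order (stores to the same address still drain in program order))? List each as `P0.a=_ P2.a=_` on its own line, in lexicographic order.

outcome vector order: (P0.a,P2.a)
|PSO outcomes| = 6

P0.a=1 P2.a=0
P0.a=1 P2.a=1
P0.a=1 P2.a=2
P0.a=2 P2.a=0
P0.a=2 P2.a=1
P0.a=2 P2.a=2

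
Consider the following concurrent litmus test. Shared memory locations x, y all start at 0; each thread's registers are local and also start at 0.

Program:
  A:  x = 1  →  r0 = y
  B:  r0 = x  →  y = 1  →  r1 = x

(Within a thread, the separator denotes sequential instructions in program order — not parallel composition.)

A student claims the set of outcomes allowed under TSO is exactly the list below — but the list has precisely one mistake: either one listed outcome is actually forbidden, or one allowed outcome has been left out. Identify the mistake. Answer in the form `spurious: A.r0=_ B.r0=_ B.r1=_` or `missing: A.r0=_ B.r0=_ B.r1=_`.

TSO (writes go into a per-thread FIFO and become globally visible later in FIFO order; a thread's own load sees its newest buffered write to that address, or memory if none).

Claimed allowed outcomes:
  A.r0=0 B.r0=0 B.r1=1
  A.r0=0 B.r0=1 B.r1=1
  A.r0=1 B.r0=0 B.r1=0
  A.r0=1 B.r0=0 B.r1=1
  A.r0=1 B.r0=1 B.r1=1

missing: A.r0=0 B.r0=0 B.r1=0

outcome vector order: (A.r0,B.r0,B.r1)
under TSO → 000, 001, 011, 100, 101, 111
TSO∖claimed = {000}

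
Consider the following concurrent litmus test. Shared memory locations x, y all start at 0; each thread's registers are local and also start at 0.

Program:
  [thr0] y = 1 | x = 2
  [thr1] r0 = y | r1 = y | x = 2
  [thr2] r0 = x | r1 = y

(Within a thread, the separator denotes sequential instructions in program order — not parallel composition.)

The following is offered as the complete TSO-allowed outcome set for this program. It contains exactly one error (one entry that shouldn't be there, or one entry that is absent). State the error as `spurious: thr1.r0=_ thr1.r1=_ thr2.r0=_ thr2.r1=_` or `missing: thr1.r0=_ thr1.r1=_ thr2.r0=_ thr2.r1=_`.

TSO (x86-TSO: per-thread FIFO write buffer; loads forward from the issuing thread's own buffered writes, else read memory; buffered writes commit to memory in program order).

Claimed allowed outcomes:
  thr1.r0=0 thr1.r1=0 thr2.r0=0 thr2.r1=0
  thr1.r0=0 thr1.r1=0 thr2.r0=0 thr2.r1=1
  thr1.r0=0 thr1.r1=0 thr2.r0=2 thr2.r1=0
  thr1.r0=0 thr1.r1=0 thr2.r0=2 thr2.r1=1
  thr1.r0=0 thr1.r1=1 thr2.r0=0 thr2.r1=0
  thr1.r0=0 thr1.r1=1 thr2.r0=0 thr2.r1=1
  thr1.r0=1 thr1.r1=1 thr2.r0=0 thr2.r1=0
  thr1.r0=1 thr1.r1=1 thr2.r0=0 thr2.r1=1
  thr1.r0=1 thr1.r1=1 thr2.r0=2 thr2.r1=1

missing: thr1.r0=0 thr1.r1=1 thr2.r0=2 thr2.r1=1

outcome vector order: (thr1.r0,thr1.r1,thr2.r0,thr2.r1)
under TSO → (0,0,0,0) (0,0,0,1) (0,0,2,0) (0,0,2,1) (0,1,0,0) (0,1,0,1) (0,1,2,1) (1,1,0,0) (1,1,0,1) (1,1,2,1)
TSO∖claimed = {(0,1,2,1)}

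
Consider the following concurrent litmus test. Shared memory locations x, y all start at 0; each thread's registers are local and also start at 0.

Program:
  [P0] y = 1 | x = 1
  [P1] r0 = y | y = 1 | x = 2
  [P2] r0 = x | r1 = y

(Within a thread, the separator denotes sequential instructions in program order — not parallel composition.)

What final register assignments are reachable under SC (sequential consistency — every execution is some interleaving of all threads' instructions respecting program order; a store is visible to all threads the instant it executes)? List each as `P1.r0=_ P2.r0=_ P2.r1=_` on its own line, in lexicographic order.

P1.r0=0 P2.r0=0 P2.r1=0
P1.r0=0 P2.r0=0 P2.r1=1
P1.r0=0 P2.r0=1 P2.r1=1
P1.r0=0 P2.r0=2 P2.r1=1
P1.r0=1 P2.r0=0 P2.r1=0
P1.r0=1 P2.r0=0 P2.r1=1
P1.r0=1 P2.r0=1 P2.r1=1
P1.r0=1 P2.r0=2 P2.r1=1

outcome vector order: (P1.r0,P2.r0,P2.r1)
|SC outcomes| = 8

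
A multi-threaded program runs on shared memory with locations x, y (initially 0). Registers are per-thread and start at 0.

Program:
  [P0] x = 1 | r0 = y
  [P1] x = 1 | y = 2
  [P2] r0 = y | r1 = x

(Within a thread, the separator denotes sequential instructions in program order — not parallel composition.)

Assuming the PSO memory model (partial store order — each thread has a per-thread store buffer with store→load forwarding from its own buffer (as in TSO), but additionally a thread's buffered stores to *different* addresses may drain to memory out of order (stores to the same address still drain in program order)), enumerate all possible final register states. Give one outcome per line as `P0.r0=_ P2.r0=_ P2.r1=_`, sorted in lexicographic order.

outcome vector order: (P0.r0,P2.r0,P2.r1)
|PSO outcomes| = 8

P0.r0=0 P2.r0=0 P2.r1=0
P0.r0=0 P2.r0=0 P2.r1=1
P0.r0=0 P2.r0=2 P2.r1=0
P0.r0=0 P2.r0=2 P2.r1=1
P0.r0=2 P2.r0=0 P2.r1=0
P0.r0=2 P2.r0=0 P2.r1=1
P0.r0=2 P2.r0=2 P2.r1=0
P0.r0=2 P2.r0=2 P2.r1=1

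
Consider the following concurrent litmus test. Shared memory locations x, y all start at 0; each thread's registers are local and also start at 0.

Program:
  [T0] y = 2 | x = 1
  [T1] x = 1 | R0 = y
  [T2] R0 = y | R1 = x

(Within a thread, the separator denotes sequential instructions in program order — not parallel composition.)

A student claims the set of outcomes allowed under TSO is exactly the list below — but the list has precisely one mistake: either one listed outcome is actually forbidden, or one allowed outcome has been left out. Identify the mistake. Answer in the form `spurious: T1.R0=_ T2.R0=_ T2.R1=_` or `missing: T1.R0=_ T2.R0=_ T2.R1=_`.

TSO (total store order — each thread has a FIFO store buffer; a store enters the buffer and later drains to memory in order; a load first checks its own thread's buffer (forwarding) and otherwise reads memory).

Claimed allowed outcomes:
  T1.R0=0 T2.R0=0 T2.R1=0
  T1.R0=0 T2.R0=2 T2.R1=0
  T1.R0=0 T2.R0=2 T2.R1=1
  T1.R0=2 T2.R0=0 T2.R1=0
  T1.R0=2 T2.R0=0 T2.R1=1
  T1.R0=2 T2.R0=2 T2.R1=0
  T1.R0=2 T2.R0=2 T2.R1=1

outcome vector order: (T1.R0,T2.R0,T2.R1)
under TSO → (0,0,0), (0,0,1), (0,2,0), (0,2,1), (2,0,0), (2,0,1), (2,2,0), (2,2,1)
TSO∖claimed = {(0,0,1)}

missing: T1.R0=0 T2.R0=0 T2.R1=1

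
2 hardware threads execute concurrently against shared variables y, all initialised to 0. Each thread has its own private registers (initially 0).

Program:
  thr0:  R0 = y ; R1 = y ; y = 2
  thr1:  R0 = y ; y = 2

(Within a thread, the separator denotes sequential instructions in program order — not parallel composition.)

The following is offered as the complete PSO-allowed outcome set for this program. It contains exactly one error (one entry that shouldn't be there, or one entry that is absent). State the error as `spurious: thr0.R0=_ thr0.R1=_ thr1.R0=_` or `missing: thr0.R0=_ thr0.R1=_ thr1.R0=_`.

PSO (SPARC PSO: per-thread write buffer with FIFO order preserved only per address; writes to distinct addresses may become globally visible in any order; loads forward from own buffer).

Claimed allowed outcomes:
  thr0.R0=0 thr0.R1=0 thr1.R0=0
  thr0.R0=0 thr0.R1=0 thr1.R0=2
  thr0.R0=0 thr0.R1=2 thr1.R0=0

missing: thr0.R0=2 thr0.R1=2 thr1.R0=0

outcome vector order: (thr0.R0,thr0.R1,thr1.R0)
PSO: 4 outcomes — {0/0/0; 0/0/2; 0/2/0; 2/2/0}
PSO∖claimed = {2/2/0}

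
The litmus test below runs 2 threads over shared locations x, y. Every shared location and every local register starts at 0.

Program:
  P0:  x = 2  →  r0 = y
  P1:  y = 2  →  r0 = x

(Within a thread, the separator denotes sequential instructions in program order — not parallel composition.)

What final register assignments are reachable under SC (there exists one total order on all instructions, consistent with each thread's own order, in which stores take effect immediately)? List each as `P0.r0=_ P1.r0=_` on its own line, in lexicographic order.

P0.r0=0 P1.r0=2
P0.r0=2 P1.r0=0
P0.r0=2 P1.r0=2

outcome vector order: (P0.r0,P1.r0)
|SC outcomes| = 3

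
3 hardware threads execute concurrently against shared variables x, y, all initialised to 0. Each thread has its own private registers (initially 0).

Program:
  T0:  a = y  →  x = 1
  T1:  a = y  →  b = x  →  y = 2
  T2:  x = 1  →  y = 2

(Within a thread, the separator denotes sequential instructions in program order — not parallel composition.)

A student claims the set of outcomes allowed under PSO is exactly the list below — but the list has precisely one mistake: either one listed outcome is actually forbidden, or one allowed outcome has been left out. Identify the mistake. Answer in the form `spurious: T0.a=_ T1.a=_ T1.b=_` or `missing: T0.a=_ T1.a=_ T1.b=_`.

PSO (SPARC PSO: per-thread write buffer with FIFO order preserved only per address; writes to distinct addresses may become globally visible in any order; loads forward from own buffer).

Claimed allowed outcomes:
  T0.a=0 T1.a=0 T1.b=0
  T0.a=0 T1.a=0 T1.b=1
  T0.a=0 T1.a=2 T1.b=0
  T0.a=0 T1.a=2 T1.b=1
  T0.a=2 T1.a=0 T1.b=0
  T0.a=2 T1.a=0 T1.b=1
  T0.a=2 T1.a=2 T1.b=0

missing: T0.a=2 T1.a=2 T1.b=1

outcome vector order: (T0.a,T1.a,T1.b)
under PSO → (0,0,0); (0,0,1); (0,2,0); (0,2,1); (2,0,0); (2,0,1); (2,2,0); (2,2,1)
PSO∖claimed = {(2,2,1)}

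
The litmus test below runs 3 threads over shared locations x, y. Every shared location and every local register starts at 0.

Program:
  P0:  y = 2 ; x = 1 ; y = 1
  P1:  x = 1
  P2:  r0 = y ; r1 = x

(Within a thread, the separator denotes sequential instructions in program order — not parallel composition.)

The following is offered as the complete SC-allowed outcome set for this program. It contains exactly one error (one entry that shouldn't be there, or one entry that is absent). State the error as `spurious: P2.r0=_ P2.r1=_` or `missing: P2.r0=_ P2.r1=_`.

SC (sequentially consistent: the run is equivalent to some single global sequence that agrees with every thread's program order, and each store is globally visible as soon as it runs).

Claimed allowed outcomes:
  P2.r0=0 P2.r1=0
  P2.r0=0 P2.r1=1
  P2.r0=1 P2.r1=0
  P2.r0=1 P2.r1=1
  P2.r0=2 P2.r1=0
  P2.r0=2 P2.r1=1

spurious: P2.r0=1 P2.r1=0

outcome vector order: (P2.r0,P2.r1)
SC (5): (0,0) (0,1) (1,1) (2,0) (2,1)
claimed∖SC = {(1,0)}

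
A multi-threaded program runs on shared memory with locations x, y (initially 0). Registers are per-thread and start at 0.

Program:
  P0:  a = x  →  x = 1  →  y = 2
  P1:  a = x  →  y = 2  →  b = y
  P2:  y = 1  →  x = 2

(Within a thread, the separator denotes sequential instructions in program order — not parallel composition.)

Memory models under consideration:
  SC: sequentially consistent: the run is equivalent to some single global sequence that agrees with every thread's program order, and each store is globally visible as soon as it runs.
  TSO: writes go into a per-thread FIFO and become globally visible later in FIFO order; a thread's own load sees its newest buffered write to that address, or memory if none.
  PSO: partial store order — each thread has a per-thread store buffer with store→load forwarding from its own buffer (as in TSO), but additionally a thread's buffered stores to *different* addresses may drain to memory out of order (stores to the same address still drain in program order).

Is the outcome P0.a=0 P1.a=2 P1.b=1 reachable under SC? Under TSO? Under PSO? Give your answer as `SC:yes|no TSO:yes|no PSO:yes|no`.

SC:no TSO:no PSO:yes

outcome vector order: (P0.a,P1.a,P1.b)
SC (9): 0/0/1; 0/0/2; 0/1/1; 0/1/2; 0/2/2; 2/0/1; 2/0/2; 2/1/2; 2/2/2
TSO (9): 0/0/1; 0/0/2; 0/1/1; 0/1/2; 0/2/2; 2/0/1; 2/0/2; 2/1/2; 2/2/2
PSO (12): 0/0/1; 0/0/2; 0/1/1; 0/1/2; 0/2/1; 0/2/2; 2/0/1; 2/0/2; 2/1/1; 2/1/2; 2/2/1; 2/2/2
target 0/2/1 ∈ {PSO}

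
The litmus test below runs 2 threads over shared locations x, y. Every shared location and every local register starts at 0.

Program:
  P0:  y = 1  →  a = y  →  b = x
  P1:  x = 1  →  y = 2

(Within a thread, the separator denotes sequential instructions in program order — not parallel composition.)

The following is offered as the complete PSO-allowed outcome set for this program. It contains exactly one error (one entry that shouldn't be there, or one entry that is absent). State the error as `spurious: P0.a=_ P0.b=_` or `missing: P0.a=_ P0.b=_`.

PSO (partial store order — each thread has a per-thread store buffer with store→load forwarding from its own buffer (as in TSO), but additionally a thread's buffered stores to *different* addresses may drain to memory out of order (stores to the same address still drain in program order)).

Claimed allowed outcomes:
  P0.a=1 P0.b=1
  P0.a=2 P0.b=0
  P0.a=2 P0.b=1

outcome vector order: (P0.a,P0.b)
under PSO → 10, 11, 20, 21
PSO∖claimed = {10}

missing: P0.a=1 P0.b=0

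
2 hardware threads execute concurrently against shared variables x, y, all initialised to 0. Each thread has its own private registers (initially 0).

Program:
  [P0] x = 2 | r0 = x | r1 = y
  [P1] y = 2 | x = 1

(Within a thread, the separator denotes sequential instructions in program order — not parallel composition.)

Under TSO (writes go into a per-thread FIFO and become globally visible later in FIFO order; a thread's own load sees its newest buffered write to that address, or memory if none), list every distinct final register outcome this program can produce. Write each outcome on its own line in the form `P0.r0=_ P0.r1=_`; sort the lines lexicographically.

P0.r0=1 P0.r1=2
P0.r0=2 P0.r1=0
P0.r0=2 P0.r1=2

outcome vector order: (P0.r0,P0.r1)
|TSO outcomes| = 3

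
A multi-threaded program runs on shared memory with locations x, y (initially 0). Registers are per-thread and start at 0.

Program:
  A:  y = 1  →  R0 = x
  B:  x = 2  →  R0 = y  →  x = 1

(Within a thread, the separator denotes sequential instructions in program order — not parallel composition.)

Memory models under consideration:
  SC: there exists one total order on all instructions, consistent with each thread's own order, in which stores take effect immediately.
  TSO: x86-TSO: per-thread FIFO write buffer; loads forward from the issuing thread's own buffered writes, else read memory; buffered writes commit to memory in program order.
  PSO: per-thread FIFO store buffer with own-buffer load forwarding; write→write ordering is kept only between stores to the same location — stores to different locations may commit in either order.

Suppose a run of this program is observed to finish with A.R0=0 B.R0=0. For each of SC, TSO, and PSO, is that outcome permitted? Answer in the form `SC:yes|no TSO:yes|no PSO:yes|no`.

SC:no TSO:yes PSO:yes

outcome vector order: (A.R0,B.R0)
[SC] allowed = {01; 10; 11; 20; 21}
[TSO] allowed = {00; 01; 10; 11; 20; 21}
[PSO] allowed = {00; 01; 10; 11; 20; 21}
target 00 ∈ {TSO,PSO}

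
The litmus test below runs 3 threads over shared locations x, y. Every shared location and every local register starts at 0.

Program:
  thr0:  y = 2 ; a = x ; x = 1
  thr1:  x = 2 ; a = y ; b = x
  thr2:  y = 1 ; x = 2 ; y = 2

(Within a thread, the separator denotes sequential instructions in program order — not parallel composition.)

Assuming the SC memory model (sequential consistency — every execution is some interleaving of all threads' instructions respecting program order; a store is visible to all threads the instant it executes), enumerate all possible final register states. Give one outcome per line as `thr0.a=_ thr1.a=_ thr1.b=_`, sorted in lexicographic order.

thr0.a=0 thr1.a=1 thr1.b=1
thr0.a=0 thr1.a=1 thr1.b=2
thr0.a=0 thr1.a=2 thr1.b=1
thr0.a=0 thr1.a=2 thr1.b=2
thr0.a=2 thr1.a=0 thr1.b=1
thr0.a=2 thr1.a=0 thr1.b=2
thr0.a=2 thr1.a=1 thr1.b=1
thr0.a=2 thr1.a=1 thr1.b=2
thr0.a=2 thr1.a=2 thr1.b=1
thr0.a=2 thr1.a=2 thr1.b=2

outcome vector order: (thr0.a,thr1.a,thr1.b)
|SC outcomes| = 10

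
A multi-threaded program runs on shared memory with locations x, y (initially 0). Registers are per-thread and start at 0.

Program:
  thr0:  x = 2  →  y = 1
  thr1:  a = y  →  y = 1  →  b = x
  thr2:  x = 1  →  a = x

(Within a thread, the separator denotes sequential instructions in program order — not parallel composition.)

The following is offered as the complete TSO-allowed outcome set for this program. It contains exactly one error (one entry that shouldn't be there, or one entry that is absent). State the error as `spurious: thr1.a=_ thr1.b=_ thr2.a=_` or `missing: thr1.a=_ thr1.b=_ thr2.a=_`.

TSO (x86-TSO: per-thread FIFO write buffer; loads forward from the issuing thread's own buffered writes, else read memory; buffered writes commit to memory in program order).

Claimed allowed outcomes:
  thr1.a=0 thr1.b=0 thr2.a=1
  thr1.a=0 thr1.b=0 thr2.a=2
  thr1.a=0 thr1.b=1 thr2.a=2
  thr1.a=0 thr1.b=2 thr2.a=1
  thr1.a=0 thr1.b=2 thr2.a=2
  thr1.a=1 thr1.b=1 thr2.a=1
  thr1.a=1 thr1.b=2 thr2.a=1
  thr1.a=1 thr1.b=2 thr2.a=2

outcome vector order: (thr1.a,thr1.b,thr2.a)
TSO (9): 001, 002, 011, 012, 021, 022, 111, 121, 122
TSO∖claimed = {011}

missing: thr1.a=0 thr1.b=1 thr2.a=1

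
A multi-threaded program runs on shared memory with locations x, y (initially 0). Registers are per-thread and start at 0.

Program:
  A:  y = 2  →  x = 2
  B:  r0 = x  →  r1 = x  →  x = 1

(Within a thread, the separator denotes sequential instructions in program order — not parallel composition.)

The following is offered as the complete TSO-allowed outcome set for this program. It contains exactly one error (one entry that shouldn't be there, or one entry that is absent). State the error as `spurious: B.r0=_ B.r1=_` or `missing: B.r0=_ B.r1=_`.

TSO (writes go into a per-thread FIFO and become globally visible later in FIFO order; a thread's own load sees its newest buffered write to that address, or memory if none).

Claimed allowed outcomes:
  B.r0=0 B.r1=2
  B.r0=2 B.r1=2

outcome vector order: (B.r0,B.r1)
[TSO] allowed = {<0 0>; <0 2>; <2 2>}
TSO∖claimed = {<0 0>}

missing: B.r0=0 B.r1=0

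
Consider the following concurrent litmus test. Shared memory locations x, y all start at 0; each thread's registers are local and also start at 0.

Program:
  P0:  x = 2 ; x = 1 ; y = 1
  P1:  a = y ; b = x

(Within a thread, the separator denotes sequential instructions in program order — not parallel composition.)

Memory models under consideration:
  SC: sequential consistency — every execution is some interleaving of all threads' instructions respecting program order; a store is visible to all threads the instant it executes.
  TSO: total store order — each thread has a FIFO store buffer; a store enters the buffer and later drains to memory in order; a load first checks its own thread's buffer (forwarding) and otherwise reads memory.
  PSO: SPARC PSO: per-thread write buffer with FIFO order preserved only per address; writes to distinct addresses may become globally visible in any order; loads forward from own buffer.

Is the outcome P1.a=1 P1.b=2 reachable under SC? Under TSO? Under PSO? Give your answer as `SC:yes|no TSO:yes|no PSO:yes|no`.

outcome vector order: (P1.a,P1.b)
SC: 4 outcomes — {0/0 0/1 0/2 1/1}
TSO: 4 outcomes — {0/0 0/1 0/2 1/1}
PSO: 6 outcomes — {0/0 0/1 0/2 1/0 1/1 1/2}
target 1/2 ∈ {PSO}

SC:no TSO:no PSO:yes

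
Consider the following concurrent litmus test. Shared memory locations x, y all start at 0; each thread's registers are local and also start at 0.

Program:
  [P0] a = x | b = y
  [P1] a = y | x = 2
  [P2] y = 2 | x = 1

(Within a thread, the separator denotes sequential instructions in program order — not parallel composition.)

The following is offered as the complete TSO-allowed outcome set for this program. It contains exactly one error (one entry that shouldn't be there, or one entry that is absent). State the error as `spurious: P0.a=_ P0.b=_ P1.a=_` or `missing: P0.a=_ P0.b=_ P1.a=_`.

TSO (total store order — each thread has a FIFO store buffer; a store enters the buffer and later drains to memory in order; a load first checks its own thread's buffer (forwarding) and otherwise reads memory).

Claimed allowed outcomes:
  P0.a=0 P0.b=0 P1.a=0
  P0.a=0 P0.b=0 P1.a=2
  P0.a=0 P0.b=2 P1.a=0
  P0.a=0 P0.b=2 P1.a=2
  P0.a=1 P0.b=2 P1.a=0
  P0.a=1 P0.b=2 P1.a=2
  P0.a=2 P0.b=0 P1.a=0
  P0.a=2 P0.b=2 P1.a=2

missing: P0.a=2 P0.b=2 P1.a=0

outcome vector order: (P0.a,P0.b,P1.a)
[TSO] allowed = {0/0/0, 0/0/2, 0/2/0, 0/2/2, 1/2/0, 1/2/2, 2/0/0, 2/2/0, 2/2/2}
TSO∖claimed = {2/2/0}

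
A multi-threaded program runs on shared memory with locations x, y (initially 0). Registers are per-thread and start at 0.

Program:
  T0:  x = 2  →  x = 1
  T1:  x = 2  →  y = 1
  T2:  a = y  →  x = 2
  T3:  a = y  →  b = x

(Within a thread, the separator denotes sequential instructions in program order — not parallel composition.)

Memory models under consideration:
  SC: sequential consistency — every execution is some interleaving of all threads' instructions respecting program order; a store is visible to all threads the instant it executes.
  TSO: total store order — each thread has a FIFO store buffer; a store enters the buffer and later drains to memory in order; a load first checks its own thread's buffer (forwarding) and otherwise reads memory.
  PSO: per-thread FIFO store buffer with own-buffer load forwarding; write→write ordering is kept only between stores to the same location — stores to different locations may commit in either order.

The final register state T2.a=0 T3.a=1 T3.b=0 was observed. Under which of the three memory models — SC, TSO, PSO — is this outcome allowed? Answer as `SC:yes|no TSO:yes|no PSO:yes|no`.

outcome vector order: (T2.a,T3.a,T3.b)
under SC → 000, 001, 002, 011, 012, 100, 101, 102, 111, 112
under TSO → 000, 001, 002, 011, 012, 100, 101, 102, 111, 112
under PSO → 000, 001, 002, 010, 011, 012, 100, 101, 102, 110, 111, 112
target 010 ∈ {PSO}

SC:no TSO:no PSO:yes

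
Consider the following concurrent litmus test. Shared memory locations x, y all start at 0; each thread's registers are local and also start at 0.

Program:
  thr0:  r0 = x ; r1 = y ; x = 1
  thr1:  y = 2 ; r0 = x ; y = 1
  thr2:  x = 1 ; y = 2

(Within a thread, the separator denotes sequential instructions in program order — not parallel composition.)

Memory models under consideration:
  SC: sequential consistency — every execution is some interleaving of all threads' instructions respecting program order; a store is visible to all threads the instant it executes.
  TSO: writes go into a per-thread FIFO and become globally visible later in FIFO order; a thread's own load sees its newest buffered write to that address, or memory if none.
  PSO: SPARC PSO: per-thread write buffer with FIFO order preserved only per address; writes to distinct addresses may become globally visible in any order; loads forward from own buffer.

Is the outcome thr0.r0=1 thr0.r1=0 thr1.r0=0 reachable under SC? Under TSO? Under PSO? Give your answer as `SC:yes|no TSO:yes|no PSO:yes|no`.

outcome vector order: (thr0.r0,thr0.r1,thr1.r0)
[SC] allowed = {0/0/0, 0/0/1, 0/1/0, 0/1/1, 0/2/0, 0/2/1, 1/0/1, 1/1/0, 1/1/1, 1/2/0, 1/2/1}
[TSO] allowed = {0/0/0, 0/0/1, 0/1/0, 0/1/1, 0/2/0, 0/2/1, 1/0/0, 1/0/1, 1/1/0, 1/1/1, 1/2/0, 1/2/1}
[PSO] allowed = {0/0/0, 0/0/1, 0/1/0, 0/1/1, 0/2/0, 0/2/1, 1/0/0, 1/0/1, 1/1/0, 1/1/1, 1/2/0, 1/2/1}
target 1/0/0 ∈ {TSO,PSO}

SC:no TSO:yes PSO:yes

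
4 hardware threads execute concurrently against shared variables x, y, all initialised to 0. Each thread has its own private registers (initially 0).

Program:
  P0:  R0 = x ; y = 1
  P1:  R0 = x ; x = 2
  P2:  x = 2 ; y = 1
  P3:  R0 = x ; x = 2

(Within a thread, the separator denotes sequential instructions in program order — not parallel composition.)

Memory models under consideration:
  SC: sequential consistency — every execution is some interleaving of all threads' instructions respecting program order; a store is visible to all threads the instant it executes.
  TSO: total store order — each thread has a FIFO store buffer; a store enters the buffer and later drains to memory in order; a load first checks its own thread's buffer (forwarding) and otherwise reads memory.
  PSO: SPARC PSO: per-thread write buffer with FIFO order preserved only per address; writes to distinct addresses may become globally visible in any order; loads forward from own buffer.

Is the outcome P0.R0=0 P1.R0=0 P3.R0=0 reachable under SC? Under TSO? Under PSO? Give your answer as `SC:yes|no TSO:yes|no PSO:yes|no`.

SC:yes TSO:yes PSO:yes

outcome vector order: (P0.R0,P1.R0,P3.R0)
SC (8): 000; 002; 020; 022; 200; 202; 220; 222
TSO (8): 000; 002; 020; 022; 200; 202; 220; 222
PSO (8): 000; 002; 020; 022; 200; 202; 220; 222
target 000 ∈ {SC,TSO,PSO}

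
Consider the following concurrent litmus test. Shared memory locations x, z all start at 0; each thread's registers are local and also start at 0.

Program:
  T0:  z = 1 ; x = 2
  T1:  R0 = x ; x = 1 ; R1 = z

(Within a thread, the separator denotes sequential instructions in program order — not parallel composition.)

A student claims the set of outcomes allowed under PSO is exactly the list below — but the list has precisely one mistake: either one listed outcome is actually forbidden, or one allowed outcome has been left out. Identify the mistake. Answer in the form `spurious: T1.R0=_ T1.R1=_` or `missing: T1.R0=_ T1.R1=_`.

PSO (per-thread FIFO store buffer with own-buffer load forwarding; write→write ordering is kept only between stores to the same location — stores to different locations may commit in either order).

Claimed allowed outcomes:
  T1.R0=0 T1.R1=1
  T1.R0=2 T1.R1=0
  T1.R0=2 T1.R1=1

missing: T1.R0=0 T1.R1=0

outcome vector order: (T1.R0,T1.R1)
under PSO → 00 01 20 21
PSO∖claimed = {00}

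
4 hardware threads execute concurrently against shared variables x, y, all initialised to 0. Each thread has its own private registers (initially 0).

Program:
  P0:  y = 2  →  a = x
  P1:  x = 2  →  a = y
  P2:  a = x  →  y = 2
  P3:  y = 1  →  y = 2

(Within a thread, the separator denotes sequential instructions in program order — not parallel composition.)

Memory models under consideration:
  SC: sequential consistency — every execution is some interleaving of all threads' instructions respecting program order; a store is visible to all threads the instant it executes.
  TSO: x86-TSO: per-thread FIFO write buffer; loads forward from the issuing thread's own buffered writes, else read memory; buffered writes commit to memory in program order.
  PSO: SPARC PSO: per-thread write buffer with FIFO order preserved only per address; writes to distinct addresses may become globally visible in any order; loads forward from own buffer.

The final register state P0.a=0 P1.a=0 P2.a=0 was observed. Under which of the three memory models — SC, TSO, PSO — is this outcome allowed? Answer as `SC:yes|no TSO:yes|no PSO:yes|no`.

outcome vector order: (P0.a,P1.a,P2.a)
under SC → (0,1,0) (0,1,2) (0,2,0) (0,2,2) (2,0,0) (2,0,2) (2,1,0) (2,1,2) (2,2,0) (2,2,2)
under TSO → (0,0,0) (0,0,2) (0,1,0) (0,1,2) (0,2,0) (0,2,2) (2,0,0) (2,0,2) (2,1,0) (2,1,2) (2,2,0) (2,2,2)
under PSO → (0,0,0) (0,0,2) (0,1,0) (0,1,2) (0,2,0) (0,2,2) (2,0,0) (2,0,2) (2,1,0) (2,1,2) (2,2,0) (2,2,2)
target (0,0,0) ∈ {TSO,PSO}

SC:no TSO:yes PSO:yes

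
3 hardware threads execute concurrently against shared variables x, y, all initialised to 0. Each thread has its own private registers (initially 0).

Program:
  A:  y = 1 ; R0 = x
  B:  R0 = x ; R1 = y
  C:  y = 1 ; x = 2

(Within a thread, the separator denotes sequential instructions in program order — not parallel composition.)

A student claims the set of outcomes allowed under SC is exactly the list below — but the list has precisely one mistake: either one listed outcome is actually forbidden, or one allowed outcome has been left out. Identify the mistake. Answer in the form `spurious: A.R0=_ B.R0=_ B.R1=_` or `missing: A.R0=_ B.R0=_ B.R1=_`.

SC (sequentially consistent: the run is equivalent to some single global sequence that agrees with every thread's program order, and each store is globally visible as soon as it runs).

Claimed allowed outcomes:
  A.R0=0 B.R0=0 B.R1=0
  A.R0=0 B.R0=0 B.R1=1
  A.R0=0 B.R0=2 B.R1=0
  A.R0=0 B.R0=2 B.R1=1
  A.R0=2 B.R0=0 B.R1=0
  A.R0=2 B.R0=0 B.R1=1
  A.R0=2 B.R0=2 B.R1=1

outcome vector order: (A.R0,B.R0,B.R1)
SC (6): (0,0,0), (0,0,1), (0,2,1), (2,0,0), (2,0,1), (2,2,1)
claimed∖SC = {(0,2,0)}

spurious: A.R0=0 B.R0=2 B.R1=0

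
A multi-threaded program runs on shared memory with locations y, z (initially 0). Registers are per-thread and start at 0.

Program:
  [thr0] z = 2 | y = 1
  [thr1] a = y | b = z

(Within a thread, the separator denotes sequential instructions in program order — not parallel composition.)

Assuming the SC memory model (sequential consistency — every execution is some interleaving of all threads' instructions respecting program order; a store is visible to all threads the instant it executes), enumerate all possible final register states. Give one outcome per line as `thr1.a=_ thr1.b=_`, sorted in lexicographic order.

thr1.a=0 thr1.b=0
thr1.a=0 thr1.b=2
thr1.a=1 thr1.b=2

outcome vector order: (thr1.a,thr1.b)
|SC outcomes| = 3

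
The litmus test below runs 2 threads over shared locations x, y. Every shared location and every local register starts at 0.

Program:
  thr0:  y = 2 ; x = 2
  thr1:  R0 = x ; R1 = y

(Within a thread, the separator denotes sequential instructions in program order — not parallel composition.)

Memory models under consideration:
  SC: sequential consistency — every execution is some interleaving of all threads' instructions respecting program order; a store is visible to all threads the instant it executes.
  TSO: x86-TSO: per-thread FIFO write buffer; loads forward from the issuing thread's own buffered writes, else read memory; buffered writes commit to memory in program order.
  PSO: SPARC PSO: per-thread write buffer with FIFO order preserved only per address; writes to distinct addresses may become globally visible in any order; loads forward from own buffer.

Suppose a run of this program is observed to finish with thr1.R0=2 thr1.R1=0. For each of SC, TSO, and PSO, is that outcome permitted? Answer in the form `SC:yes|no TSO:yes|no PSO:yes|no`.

SC:no TSO:no PSO:yes

outcome vector order: (thr1.R0,thr1.R1)
under SC → (0,0), (0,2), (2,2)
under TSO → (0,0), (0,2), (2,2)
under PSO → (0,0), (0,2), (2,0), (2,2)
target (2,0) ∈ {PSO}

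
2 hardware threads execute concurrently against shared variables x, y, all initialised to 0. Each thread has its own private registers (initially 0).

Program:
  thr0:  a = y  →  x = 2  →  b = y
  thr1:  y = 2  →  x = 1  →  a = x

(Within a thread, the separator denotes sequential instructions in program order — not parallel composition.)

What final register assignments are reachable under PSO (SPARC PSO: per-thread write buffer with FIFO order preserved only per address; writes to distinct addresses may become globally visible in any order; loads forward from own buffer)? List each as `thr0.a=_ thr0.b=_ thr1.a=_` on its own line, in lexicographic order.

outcome vector order: (thr0.a,thr0.b,thr1.a)
|PSO outcomes| = 6

thr0.a=0 thr0.b=0 thr1.a=1
thr0.a=0 thr0.b=0 thr1.a=2
thr0.a=0 thr0.b=2 thr1.a=1
thr0.a=0 thr0.b=2 thr1.a=2
thr0.a=2 thr0.b=2 thr1.a=1
thr0.a=2 thr0.b=2 thr1.a=2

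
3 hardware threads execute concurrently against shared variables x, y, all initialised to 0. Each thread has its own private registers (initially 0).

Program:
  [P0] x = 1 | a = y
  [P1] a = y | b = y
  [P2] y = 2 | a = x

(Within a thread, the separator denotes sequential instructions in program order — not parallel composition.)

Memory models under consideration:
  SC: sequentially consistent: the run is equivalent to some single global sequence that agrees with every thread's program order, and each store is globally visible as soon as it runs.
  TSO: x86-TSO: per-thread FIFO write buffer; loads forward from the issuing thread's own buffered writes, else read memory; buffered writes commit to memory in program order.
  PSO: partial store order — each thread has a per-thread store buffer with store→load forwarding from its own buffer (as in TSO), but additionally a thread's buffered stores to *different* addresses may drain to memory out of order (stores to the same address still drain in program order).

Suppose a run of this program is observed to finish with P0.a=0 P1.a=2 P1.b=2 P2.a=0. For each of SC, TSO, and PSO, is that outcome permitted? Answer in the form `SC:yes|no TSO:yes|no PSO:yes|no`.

SC:no TSO:yes PSO:yes

outcome vector order: (P0.a,P1.a,P1.b,P2.a)
under SC → (0,0,0,1) (0,0,2,1) (0,2,2,1) (2,0,0,0) (2,0,0,1) (2,0,2,0) (2,0,2,1) (2,2,2,0) (2,2,2,1)
under TSO → (0,0,0,0) (0,0,0,1) (0,0,2,0) (0,0,2,1) (0,2,2,0) (0,2,2,1) (2,0,0,0) (2,0,0,1) (2,0,2,0) (2,0,2,1) (2,2,2,0) (2,2,2,1)
under PSO → (0,0,0,0) (0,0,0,1) (0,0,2,0) (0,0,2,1) (0,2,2,0) (0,2,2,1) (2,0,0,0) (2,0,0,1) (2,0,2,0) (2,0,2,1) (2,2,2,0) (2,2,2,1)
target (0,2,2,0) ∈ {TSO,PSO}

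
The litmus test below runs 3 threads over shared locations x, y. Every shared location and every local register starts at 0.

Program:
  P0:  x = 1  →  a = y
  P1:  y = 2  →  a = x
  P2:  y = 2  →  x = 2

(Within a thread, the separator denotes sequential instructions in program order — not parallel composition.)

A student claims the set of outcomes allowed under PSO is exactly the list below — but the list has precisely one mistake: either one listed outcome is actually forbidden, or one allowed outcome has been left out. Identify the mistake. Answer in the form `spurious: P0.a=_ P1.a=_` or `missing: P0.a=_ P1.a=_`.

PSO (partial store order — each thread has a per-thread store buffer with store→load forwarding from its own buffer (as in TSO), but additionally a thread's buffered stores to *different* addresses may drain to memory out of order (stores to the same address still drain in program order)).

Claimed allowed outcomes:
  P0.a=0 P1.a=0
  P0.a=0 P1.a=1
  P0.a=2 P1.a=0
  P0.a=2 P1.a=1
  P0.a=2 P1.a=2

missing: P0.a=0 P1.a=2

outcome vector order: (P0.a,P1.a)
PSO: 6 outcomes — {<0 0> <0 1> <0 2> <2 0> <2 1> <2 2>}
PSO∖claimed = {<0 2>}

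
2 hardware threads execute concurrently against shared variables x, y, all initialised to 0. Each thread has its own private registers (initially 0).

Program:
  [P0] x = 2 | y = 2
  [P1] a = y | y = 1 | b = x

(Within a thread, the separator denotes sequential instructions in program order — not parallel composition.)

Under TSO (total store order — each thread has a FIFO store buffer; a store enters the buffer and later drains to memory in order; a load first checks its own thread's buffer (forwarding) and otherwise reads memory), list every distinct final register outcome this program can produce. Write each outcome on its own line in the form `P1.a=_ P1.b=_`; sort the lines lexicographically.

outcome vector order: (P1.a,P1.b)
|TSO outcomes| = 3

P1.a=0 P1.b=0
P1.a=0 P1.b=2
P1.a=2 P1.b=2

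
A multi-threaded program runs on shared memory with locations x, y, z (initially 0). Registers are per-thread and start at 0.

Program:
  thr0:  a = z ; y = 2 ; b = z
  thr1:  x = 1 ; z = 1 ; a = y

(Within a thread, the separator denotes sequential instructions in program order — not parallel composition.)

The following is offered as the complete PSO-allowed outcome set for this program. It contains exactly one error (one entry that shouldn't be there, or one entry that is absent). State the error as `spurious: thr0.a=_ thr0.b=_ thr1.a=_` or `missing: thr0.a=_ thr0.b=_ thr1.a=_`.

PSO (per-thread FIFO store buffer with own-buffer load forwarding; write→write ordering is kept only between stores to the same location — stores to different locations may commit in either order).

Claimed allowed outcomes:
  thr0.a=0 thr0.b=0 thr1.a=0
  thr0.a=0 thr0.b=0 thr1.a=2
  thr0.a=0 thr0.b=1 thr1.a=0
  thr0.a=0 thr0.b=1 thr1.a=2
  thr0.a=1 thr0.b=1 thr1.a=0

missing: thr0.a=1 thr0.b=1 thr1.a=2

outcome vector order: (thr0.a,thr0.b,thr1.a)
under PSO → (0,0,0) (0,0,2) (0,1,0) (0,1,2) (1,1,0) (1,1,2)
PSO∖claimed = {(1,1,2)}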